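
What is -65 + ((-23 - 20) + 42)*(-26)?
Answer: -39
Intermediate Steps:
-65 + ((-23 - 20) + 42)*(-26) = -65 + (-43 + 42)*(-26) = -65 - 1*(-26) = -65 + 26 = -39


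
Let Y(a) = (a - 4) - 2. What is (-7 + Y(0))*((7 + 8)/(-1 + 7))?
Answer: -65/2 ≈ -32.500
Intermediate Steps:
Y(a) = -6 + a (Y(a) = (-4 + a) - 2 = -6 + a)
(-7 + Y(0))*((7 + 8)/(-1 + 7)) = (-7 + (-6 + 0))*((7 + 8)/(-1 + 7)) = (-7 - 6)*(15/6) = -195/6 = -13*5/2 = -65/2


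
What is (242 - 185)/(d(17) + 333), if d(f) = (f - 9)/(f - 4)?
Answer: 741/4337 ≈ 0.17086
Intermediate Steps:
d(f) = (-9 + f)/(-4 + f)
(242 - 185)/(d(17) + 333) = (242 - 185)/((-9 + 17)/(-4 + 17) + 333) = 57/(8/13 + 333) = 57/(4337/13) = 57*(13/4337) = 741/4337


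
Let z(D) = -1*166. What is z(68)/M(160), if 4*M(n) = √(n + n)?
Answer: -83*√5/5 ≈ -37.119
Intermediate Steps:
z(D) = -166
M(n) = √2*√n/4 (M(n) = √(n + n)/4 = √(2*n)/4 = (√2*√n)/4 = √2*√n/4)
z(68)/M(160) = -166*√5/10 = -83*√5/5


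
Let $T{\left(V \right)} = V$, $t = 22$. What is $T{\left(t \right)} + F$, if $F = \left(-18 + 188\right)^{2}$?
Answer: $28922$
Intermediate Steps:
$F = 28900$ ($F = 170^{2} = 28900$)
$T{\left(t \right)} + F = 22 + 28900 = 28922$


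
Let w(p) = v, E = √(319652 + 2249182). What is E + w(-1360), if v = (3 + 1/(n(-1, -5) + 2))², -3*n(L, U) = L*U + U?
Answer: 49/4 + 9*√31714 ≈ 1615.0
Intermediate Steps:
n(L, U) = -U/3 - L*U/3 (n(L, U) = -(L*U + U)/3 = -(U + L*U)/3 = -U/3 - L*U/3)
E = 9*√31714 (E = √2568834 = 9*√31714 ≈ 1602.8)
v = 49/4 (v = (3 + 1/(-⅓*(-5)*(1 - 1) + 2))² = (3 + 1/(-⅓*(-5)*0 + 2))² = (3 + 1/(0 + 2))² = (3 + 1/2)² = (3 + ½)² = (7/2)² = 49/4 ≈ 12.250)
w(p) = 49/4
E + w(-1360) = 9*√31714 + 49/4 = 49/4 + 9*√31714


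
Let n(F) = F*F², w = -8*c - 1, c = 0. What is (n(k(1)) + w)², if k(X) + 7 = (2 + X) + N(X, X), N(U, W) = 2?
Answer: 81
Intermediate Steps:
w = -1 (w = -8*0 - 1 = 0 - 1 = -1)
k(X) = -3 + X (k(X) = -7 + ((2 + X) + 2) = -7 + (4 + X) = -3 + X)
n(F) = F³
(n(k(1)) + w)² = ((-3 + 1)³ - 1)² = ((-2)³ - 1)² = (-8 - 1)² = (-9)² = 81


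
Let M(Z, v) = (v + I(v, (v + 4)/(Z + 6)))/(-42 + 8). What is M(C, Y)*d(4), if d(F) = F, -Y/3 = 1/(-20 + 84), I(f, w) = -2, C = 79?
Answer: 131/544 ≈ 0.24081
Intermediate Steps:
Y = -3/64 (Y = -3/(-20 + 84) = -3/64 ≈ -0.046875)
M(Z, v) = 1/17 - v/34 (M(Z, v) = (v - 2)/(-42 + 8) = (-2 + v)/(-34) = (-2 + v)*(-1/34) = 1/17 - v/34)
M(C, Y)*d(4) = (1/17 - 1/34*(-3/64))*4 = (1/17 + 3/2176)*4 = (131/2176)*4 = 131/544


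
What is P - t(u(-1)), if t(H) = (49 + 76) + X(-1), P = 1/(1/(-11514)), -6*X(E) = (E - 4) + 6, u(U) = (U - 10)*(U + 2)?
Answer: -69833/6 ≈ -11639.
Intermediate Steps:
u(U) = (-10 + U)*(2 + U)
X(E) = -⅓ - E/6 (X(E) = -((E - 4) + 6)/6 = -((-4 + E) + 6)/6 = -(2 + E)/6 = -⅓ - E/6)
P = -11514 (P = 1/(-1/11514) = -11514)
t(H) = 749/6 (t(H) = (49 + 76) + (-⅓ - ⅙*(-1)) = 125 + (-⅓ + ⅙) = 125 - ⅙ = 749/6)
P - t(u(-1)) = -11514 - 1*749/6 = -11514 - 749/6 = -69833/6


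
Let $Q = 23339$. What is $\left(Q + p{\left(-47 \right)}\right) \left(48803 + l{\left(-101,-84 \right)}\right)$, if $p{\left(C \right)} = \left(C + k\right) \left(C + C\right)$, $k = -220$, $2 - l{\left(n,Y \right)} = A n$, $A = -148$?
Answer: $1639931509$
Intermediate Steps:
$l{\left(n,Y \right)} = 2 + 148 n$ ($l{\left(n,Y \right)} = 2 - - 148 n = 2 + 148 n$)
$p{\left(C \right)} = 2 C \left(-220 + C\right)$ ($p{\left(C \right)} = \left(C - 220\right) \left(C + C\right) = \left(-220 + C\right) 2 C = 2 C \left(-220 + C\right)$)
$\left(Q + p{\left(-47 \right)}\right) \left(48803 + l{\left(-101,-84 \right)}\right) = \left(23339 + 2 \left(-47\right) \left(-220 - 47\right)\right) \left(48803 + \left(2 + 148 \left(-101\right)\right)\right) = \left(23339 + 2 \left(-47\right) \left(-267\right)\right) \left(48803 + \left(2 - 14948\right)\right) = \left(23339 + 25098\right) \left(48803 - 14946\right) = 48437 \cdot 33857 = 1639931509$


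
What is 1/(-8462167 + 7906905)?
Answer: -1/555262 ≈ -1.8010e-6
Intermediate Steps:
1/(-8462167 + 7906905) = 1/(-555262) = -1/555262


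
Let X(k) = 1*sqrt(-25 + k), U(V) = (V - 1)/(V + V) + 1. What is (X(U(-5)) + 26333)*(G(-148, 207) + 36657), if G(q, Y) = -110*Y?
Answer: 365686371 + 41661*I*sqrt(65)/5 ≈ 3.6569e+8 + 67176.0*I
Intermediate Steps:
U(V) = 1 + (-1 + V)/(2*V) (U(V) = (-1 + V)/((2*V)) + 1 = (-1 + V)*(1/(2*V)) + 1 = (-1 + V)/(2*V) + 1 = 1 + (-1 + V)/(2*V))
X(k) = sqrt(-25 + k)
(X(U(-5)) + 26333)*(G(-148, 207) + 36657) = (sqrt(-25 + (1/2)*(-1 + 3*(-5))/(-5)) + 26333)*(-110*207 + 36657) = (sqrt(-25 + (1/2)*(-1/5)*(-1 - 15)) + 26333)*(-22770 + 36657) = (sqrt(-25 + (1/2)*(-1/5)*(-16)) + 26333)*13887 = (sqrt(-25 + 8/5) + 26333)*13887 = (sqrt(-117/5) + 26333)*13887 = (3*I*sqrt(65)/5 + 26333)*13887 = (26333 + 3*I*sqrt(65)/5)*13887 = 365686371 + 41661*I*sqrt(65)/5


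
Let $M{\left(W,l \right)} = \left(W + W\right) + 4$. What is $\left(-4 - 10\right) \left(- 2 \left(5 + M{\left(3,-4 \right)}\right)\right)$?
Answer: $420$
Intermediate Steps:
$M{\left(W,l \right)} = 4 + 2 W$ ($M{\left(W,l \right)} = 2 W + 4 = 4 + 2 W$)
$\left(-4 - 10\right) \left(- 2 \left(5 + M{\left(3,-4 \right)}\right)\right) = \left(-4 - 10\right) \left(- 2 \left(5 + \left(4 + 2 \cdot 3\right)\right)\right) = - 14 \left(- 2 \left(5 + \left(4 + 6\right)\right)\right) = - 14 \left(- 2 \left(5 + 10\right)\right) = - 14 \left(\left(-2\right) 15\right) = \left(-14\right) \left(-30\right) = 420$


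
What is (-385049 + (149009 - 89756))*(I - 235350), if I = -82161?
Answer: 103443813756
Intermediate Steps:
(-385049 + (149009 - 89756))*(I - 235350) = (-385049 + (149009 - 89756))*(-82161 - 235350) = (-385049 + 59253)*(-317511) = -325796*(-317511) = 103443813756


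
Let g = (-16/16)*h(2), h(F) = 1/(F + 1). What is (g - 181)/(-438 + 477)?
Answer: -544/117 ≈ -4.6496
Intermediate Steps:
h(F) = 1/(1 + F)
g = -1/3 (g = (-16/16)/(1 + 2) = -16*1/16/3 = -1*1/3 = -1/3 ≈ -0.33333)
(g - 181)/(-438 + 477) = (-1/3 - 181)/(-438 + 477) = -544/3/39 = -544/3*1/39 = -544/117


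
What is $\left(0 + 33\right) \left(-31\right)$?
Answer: $-1023$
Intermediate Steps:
$\left(0 + 33\right) \left(-31\right) = 33 \left(-31\right) = -1023$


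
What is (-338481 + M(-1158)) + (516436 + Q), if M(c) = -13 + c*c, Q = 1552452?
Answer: 3071358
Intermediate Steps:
M(c) = -13 + c²
(-338481 + M(-1158)) + (516436 + Q) = (-338481 + (-13 + (-1158)²)) + (516436 + 1552452) = (-338481 + (-13 + 1340964)) + 2068888 = (-338481 + 1340951) + 2068888 = 1002470 + 2068888 = 3071358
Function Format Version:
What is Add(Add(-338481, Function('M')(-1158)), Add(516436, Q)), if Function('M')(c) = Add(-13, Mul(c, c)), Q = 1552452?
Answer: 3071358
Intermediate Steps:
Function('M')(c) = Add(-13, Pow(c, 2))
Add(Add(-338481, Function('M')(-1158)), Add(516436, Q)) = Add(Add(-338481, Add(-13, Pow(-1158, 2))), Add(516436, 1552452)) = Add(Add(-338481, Add(-13, 1340964)), 2068888) = Add(Add(-338481, 1340951), 2068888) = Add(1002470, 2068888) = 3071358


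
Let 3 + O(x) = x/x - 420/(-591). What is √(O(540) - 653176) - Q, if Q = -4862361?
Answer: 4862361 + I*√25349157422/197 ≈ 4.8624e+6 + 808.19*I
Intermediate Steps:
O(x) = -254/197 (O(x) = -3 + (x/x - 420/(-591)) = -3 + (1 - 420*(-1/591)) = -3 + (1 + 140/197) = -3 + 337/197 = -254/197)
√(O(540) - 653176) - Q = √(-254/197 - 653176) - 1*(-4862361) = √(-128675926/197) + 4862361 = I*√25349157422/197 + 4862361 = 4862361 + I*√25349157422/197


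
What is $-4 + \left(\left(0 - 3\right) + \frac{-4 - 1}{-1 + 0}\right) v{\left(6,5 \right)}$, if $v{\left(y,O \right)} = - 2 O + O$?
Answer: $-14$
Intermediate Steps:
$v{\left(y,O \right)} = - O$
$-4 + \left(\left(0 - 3\right) + \frac{-4 - 1}{-1 + 0}\right) v{\left(6,5 \right)} = -4 + \left(\left(0 - 3\right) + \frac{-4 - 1}{-1 + 0}\right) \left(\left(-1\right) 5\right) = -4 + \left(-3 - \frac{5}{-1}\right) \left(-5\right) = -4 + \left(-3 - -5\right) \left(-5\right) = -4 + \left(-3 + 5\right) \left(-5\right) = -4 + 2 \left(-5\right) = -4 - 10 = -14$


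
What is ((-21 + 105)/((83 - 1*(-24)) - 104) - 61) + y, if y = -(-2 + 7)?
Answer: -38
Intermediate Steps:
y = -5 (y = -1*5 = -5)
((-21 + 105)/((83 - 1*(-24)) - 104) - 61) + y = ((-21 + 105)/((83 - 1*(-24)) - 104) - 61) - 5 = (84/((83 + 24) - 104) - 61) - 5 = (84/(107 - 104) - 61) - 5 = (84/3 - 61) - 5 = (84*(1/3) - 61) - 5 = (28 - 61) - 5 = -33 - 5 = -38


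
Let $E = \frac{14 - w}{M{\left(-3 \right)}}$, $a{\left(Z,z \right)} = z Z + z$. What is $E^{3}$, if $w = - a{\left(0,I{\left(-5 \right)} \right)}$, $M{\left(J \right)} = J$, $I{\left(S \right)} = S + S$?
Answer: $- \frac{64}{27} \approx -2.3704$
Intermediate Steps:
$I{\left(S \right)} = 2 S$
$a{\left(Z,z \right)} = z + Z z$ ($a{\left(Z,z \right)} = Z z + z = z + Z z$)
$w = 10$ ($w = - 2 \left(-5\right) \left(1 + 0\right) = - \left(-10\right) 1 = \left(-1\right) \left(-10\right) = 10$)
$E = - \frac{4}{3}$ ($E = \frac{14 - 10}{-3} = \left(14 - 10\right) \left(- \frac{1}{3}\right) = 4 \left(- \frac{1}{3}\right) = - \frac{4}{3} \approx -1.3333$)
$E^{3} = \left(- \frac{4}{3}\right)^{3} = - \frac{64}{27}$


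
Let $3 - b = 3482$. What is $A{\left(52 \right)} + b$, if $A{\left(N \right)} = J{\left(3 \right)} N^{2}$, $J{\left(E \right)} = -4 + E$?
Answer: $-6183$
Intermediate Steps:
$b = -3479$ ($b = 3 - 3482 = -3479$)
$A{\left(N \right)} = - N^{2}$ ($A{\left(N \right)} = \left(-4 + 3\right) N^{2} = - N^{2}$)
$A{\left(52 \right)} + b = - 52^{2} - 3479 = \left(-1\right) 2704 - 3479 = -2704 - 3479 = -6183$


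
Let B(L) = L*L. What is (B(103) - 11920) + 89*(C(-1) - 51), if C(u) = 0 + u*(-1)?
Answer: -5761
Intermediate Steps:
B(L) = L**2
C(u) = -u (C(u) = 0 - u = -u)
(B(103) - 11920) + 89*(C(-1) - 51) = (103**2 - 11920) + 89*(-1*(-1) - 51) = (10609 - 11920) + 89*(1 - 51) = -1311 + 89*(-50) = -1311 - 4450 = -5761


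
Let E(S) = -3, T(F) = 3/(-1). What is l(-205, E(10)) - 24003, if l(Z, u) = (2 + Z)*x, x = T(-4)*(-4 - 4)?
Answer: -28875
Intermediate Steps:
T(F) = -3 (T(F) = 3*(-1) = -3)
x = 24 (x = -3*(-4 - 4) = -3*(-8) = 24)
l(Z, u) = 48 + 24*Z (l(Z, u) = (2 + Z)*24 = 48 + 24*Z)
l(-205, E(10)) - 24003 = (48 + 24*(-205)) - 24003 = (48 - 4920) - 24003 = -4872 - 24003 = -28875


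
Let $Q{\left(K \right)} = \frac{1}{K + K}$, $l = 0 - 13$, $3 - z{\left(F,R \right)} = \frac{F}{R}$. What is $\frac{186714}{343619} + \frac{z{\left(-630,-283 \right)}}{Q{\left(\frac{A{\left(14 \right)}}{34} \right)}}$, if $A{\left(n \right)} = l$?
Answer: $- \frac{80002239}{1653151009} \approx -0.048394$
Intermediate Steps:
$z{\left(F,R \right)} = 3 - \frac{F}{R}$
$l = -13$ ($l = 0 - 13 = -13$)
$A{\left(n \right)} = -13$
$Q{\left(K \right)} = \frac{1}{2 K}$
$\frac{186714}{343619} + \frac{z{\left(-630,-283 \right)}}{Q{\left(\frac{A{\left(14 \right)}}{34} \right)}} = \frac{186714}{343619} + \frac{3 - - \frac{630}{-283}}{\frac{1}{2} \frac{1}{\left(-13\right) \frac{1}{34}}} = 186714 \cdot \frac{1}{343619} + \frac{3 - \left(-630\right) \left(- \frac{1}{283}\right)}{\frac{1}{2} \frac{1}{\left(-13\right) \frac{1}{34}}} = \frac{186714}{343619} + \frac{3 - \frac{630}{283}}{\frac{1}{2} \frac{1}{- \frac{13}{34}}} = \frac{186714}{343619} + \frac{219}{283 \cdot \frac{1}{2} \left(- \frac{34}{13}\right)} = \frac{186714}{343619} + \frac{219}{283 \left(- \frac{17}{13}\right)} = \frac{186714}{343619} + \frac{219}{283} \left(- \frac{13}{17}\right) = \frac{186714}{343619} - \frac{2847}{4811} = - \frac{80002239}{1653151009}$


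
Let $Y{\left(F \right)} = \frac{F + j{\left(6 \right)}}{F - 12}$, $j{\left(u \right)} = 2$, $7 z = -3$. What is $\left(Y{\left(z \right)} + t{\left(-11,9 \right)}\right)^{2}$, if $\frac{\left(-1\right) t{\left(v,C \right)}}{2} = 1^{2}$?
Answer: $\frac{34225}{7569} \approx 4.5217$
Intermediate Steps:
$t{\left(v,C \right)} = -2$ ($t{\left(v,C \right)} = - 2 \cdot 1^{2} = \left(-2\right) 1 = -2$)
$z = - \frac{3}{7}$ ($z = \frac{1}{7} \left(-3\right) = - \frac{3}{7} \approx -0.42857$)
$Y{\left(F \right)} = \frac{2 + F}{-12 + F}$ ($Y{\left(F \right)} = \frac{F + 2}{F - 12} = \frac{2 + F}{-12 + F}$)
$\left(Y{\left(z \right)} + t{\left(-11,9 \right)}\right)^{2} = \left(\frac{2 - \frac{3}{7}}{-12 - \frac{3}{7}} - 2\right)^{2} = \left(\frac{1}{- \frac{87}{7}} \cdot \frac{11}{7} - 2\right)^{2} = \left(\left(- \frac{7}{87}\right) \frac{11}{7} - 2\right)^{2} = \left(- \frac{11}{87} - 2\right)^{2} = \left(- \frac{185}{87}\right)^{2} = \frac{34225}{7569}$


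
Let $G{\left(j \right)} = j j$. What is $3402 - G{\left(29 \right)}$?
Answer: $2561$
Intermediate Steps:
$G{\left(j \right)} = j^{2}$
$3402 - G{\left(29 \right)} = 3402 - 29^{2} = 3402 - 841 = 2561$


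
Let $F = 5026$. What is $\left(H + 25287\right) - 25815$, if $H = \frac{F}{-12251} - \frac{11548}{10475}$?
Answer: $- \frac{67951952698}{128329225} \approx -529.51$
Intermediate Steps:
$H = - \frac{194121898}{128329225}$ ($H = \frac{5026}{-12251} - \frac{11548}{10475} = 5026 \left(- \frac{1}{12251}\right) - \frac{11548}{10475} = - \frac{5026}{12251} - \frac{11548}{10475} = - \frac{194121898}{128329225} \approx -1.5127$)
$\left(H + 25287\right) - 25815 = \left(- \frac{194121898}{128329225} + 25287\right) - 25815 = \frac{3244866990677}{128329225} - 25815 = - \frac{67951952698}{128329225}$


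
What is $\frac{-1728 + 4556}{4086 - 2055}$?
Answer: $\frac{2828}{2031} \approx 1.3924$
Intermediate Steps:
$\frac{-1728 + 4556}{4086 - 2055} = \frac{2828}{2031}$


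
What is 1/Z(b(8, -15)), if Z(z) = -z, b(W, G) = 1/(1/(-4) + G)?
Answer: 61/4 ≈ 15.250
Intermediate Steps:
b(W, G) = 1/(-1/4 + G)
1/Z(b(8, -15)) = 1/(-4/(-1 + 4*(-15))) = 1/(-4/(-1 - 60)) = 1/(-4/(-61)) = 1/(-4*(-1)/61) = 1/(-1*(-4/61)) = 1/(4/61) = 61/4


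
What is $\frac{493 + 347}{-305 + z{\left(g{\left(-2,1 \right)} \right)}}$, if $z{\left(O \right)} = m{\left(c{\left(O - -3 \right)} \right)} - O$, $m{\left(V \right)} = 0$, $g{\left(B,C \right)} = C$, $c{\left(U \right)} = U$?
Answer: $- \frac{140}{51} \approx -2.7451$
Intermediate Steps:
$z{\left(O \right)} = - O$ ($z{\left(O \right)} = 0 - O = - O$)
$\frac{493 + 347}{-305 + z{\left(g{\left(-2,1 \right)} \right)}} = \frac{493 + 347}{-305 - 1} = \frac{840}{-305 - 1} = \frac{840}{-306} = 840 \left(- \frac{1}{306}\right) = - \frac{140}{51}$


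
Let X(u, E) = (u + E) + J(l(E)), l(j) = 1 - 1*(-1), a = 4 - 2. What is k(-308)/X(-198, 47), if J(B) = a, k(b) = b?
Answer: 308/149 ≈ 2.0671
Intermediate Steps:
a = 2
l(j) = 2 (l(j) = 1 + 1 = 2)
J(B) = 2
X(u, E) = 2 + E + u (X(u, E) = (u + E) + 2 = (E + u) + 2 = 2 + E + u)
k(-308)/X(-198, 47) = -308/(2 + 47 - 198) = -308/(-149) = -308*(-1/149) = 308/149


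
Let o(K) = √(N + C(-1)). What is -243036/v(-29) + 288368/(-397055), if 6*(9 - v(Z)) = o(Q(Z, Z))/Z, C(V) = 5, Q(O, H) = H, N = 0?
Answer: -26295047773059488/973718226305 + 42288264*√5/2452351 ≈ -26966.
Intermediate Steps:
o(K) = √5 (o(K) = √(0 + 5) = √5)
v(Z) = 9 - √5/(6*Z)
-243036/v(-29) + 288368/(-397055) = -243036/(9 - ⅙*√5/(-29)) + 288368/(-397055) = -243036/(9 - ⅙*√5*(-1/29)) + 288368*(-1/397055) = -243036/(9 + √5/174) - 288368/397055 = -288368/397055 - 243036/(9 + √5/174)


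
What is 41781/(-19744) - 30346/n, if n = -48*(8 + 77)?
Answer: 26792809/5034720 ≈ 5.3216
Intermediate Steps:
n = -4080 (n = -48*85 = -4080)
41781/(-19744) - 30346/n = 41781/(-19744) - 30346/(-4080) = 41781*(-1/19744) - 30346*(-1/4080) = -41781/19744 + 15173/2040 = 26792809/5034720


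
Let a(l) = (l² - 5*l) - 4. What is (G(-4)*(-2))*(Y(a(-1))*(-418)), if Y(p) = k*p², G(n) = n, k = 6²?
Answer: -481536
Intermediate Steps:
k = 36
a(l) = -4 + l² - 5*l
Y(p) = 36*p²
(G(-4)*(-2))*(Y(a(-1))*(-418)) = (-4*(-2))*((36*(-4 + (-1)² - 5*(-1))²)*(-418)) = 8*((36*(-4 + 1 + 5)²)*(-418)) = 8*((36*2²)*(-418)) = 8*((36*4)*(-418)) = 8*(144*(-418)) = 8*(-60192) = -481536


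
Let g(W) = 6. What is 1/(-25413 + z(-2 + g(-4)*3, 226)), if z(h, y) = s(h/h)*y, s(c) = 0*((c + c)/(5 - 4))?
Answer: -1/25413 ≈ -3.9350e-5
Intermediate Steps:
s(c) = 0 (s(c) = 0*((2*c)/1) = 0*((2*c)*1) = 0*(2*c) = 0)
z(h, y) = 0 (z(h, y) = 0*y = 0)
1/(-25413 + z(-2 + g(-4)*3, 226)) = 1/(-25413 + 0) = 1/(-25413) = -1/25413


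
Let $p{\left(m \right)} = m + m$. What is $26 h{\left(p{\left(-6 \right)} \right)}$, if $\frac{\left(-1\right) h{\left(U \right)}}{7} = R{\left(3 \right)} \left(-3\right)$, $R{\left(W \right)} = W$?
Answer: $1638$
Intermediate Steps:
$p{\left(m \right)} = 2 m$
$h{\left(U \right)} = 63$ ($h{\left(U \right)} = - 7 \cdot 3 \left(-3\right) = \left(-7\right) \left(-9\right) = 63$)
$26 h{\left(p{\left(-6 \right)} \right)} = 26 \cdot 63 = 1638$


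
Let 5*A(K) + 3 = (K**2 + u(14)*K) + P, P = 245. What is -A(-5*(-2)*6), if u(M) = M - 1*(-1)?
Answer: -4742/5 ≈ -948.40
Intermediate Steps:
u(M) = 1 + M (u(M) = M + 1 = 1 + M)
A(K) = 242/5 + 3*K + K**2/5 (A(K) = -3/5 + ((K**2 + (1 + 14)*K) + 245)/5 = -3/5 + ((K**2 + 15*K) + 245)/5 = -3/5 + (245 + K**2 + 15*K)/5 = -3/5 + (49 + 3*K + K**2/5) = 242/5 + 3*K + K**2/5)
-A(-5*(-2)*6) = -(242/5 + 3*(-5*(-2)*6) + (-5*(-2)*6)**2/5) = -(242/5 + 3*(10*6) + (10*6)**2/5) = -(242/5 + 3*60 + (1/5)*60**2) = -(242/5 + 180 + (1/5)*3600) = -(242/5 + 180 + 720) = -1*4742/5 = -4742/5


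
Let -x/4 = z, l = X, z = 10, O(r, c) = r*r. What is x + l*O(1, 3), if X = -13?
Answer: -53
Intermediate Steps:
O(r, c) = r²
l = -13
x = -40 (x = -4*10 = -40)
x + l*O(1, 3) = -40 - 13*1² = -40 - 13*1 = -40 - 13 = -53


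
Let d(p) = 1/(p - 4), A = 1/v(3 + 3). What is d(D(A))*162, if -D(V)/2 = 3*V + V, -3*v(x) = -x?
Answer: -81/4 ≈ -20.250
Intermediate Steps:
v(x) = x/3 (v(x) = -(-1)*x/3 = x/3)
A = ½ (A = 1/((3 + 3)/3) = 1/((⅓)*6) = 1/2 = ½ ≈ 0.50000)
D(V) = -8*V (D(V) = -2*(3*V + V) = -8*V)
d(p) = 1/(-4 + p)
d(D(A))*162 = 162/(-4 - 8*½) = 162/(-4 - 4) = 162/(-8) = -⅛*162 = -81/4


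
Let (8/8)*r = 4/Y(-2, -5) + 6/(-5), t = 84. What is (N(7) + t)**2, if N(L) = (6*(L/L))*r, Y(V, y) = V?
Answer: 104976/25 ≈ 4199.0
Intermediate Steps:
r = -16/5 (r = 4/(-2) + 6/(-5) = 4*(-1/2) + 6*(-1/5) = -2 - 6/5 = -16/5 ≈ -3.2000)
N(L) = -96/5 (N(L) = (6*(L/L))*(-16/5) = (6*1)*(-16/5) = 6*(-16/5) = -96/5)
(N(7) + t)**2 = (-96/5 + 84)**2 = (324/5)**2 = 104976/25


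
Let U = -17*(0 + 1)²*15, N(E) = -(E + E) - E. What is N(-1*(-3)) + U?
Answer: -264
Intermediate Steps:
N(E) = -3*E (N(E) = -2*E - E = -3*E)
U = -255 (U = -17*1²*15 = -17*1*15 = -17*15 = -255)
N(-1*(-3)) + U = -(-3)*(-3) - 255 = -3*3 - 255 = -9 - 255 = -264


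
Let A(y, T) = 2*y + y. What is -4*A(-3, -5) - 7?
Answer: 29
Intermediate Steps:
A(y, T) = 3*y
-4*A(-3, -5) - 7 = -12*(-3) - 7 = -4*(-9) - 7 = 36 - 7 = 29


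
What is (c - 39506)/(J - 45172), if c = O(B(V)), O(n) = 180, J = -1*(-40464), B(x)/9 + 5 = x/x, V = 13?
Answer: 19663/2354 ≈ 8.3530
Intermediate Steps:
B(x) = -36 (B(x) = -45 + 9*(x/x) = -45 + 9*1 = -45 + 9 = -36)
J = 40464
c = 180
(c - 39506)/(J - 45172) = (180 - 39506)/(40464 - 45172) = -39326/(-4708) = -39326*(-1/4708) = 19663/2354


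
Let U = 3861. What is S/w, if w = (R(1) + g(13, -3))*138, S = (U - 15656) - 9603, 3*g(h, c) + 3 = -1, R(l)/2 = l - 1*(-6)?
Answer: -10699/874 ≈ -12.241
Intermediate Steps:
R(l) = 12 + 2*l (R(l) = 2*(l - 1*(-6)) = 2*(l + 6) = 2*(6 + l) = 12 + 2*l)
g(h, c) = -4/3 (g(h, c) = -1 + (⅓)*(-1) = -1 - ⅓ = -4/3)
S = -21398 (S = (3861 - 15656) - 9603 = -11795 - 9603 = -21398)
w = 1748 (w = ((12 + 2*1) - 4/3)*138 = ((12 + 2) - 4/3)*138 = (14 - 4/3)*138 = (38/3)*138 = 1748)
S/w = -21398/1748 = -21398*1/1748 = -10699/874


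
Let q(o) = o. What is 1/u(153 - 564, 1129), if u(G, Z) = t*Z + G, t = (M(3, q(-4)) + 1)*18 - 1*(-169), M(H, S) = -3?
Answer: 1/149746 ≈ 6.6780e-6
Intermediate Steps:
t = 133 (t = (-3 + 1)*18 - 1*(-169) = -2*18 + 169 = -36 + 169 = 133)
u(G, Z) = G + 133*Z (u(G, Z) = 133*Z + G = G + 133*Z)
1/u(153 - 564, 1129) = 1/((153 - 564) + 133*1129) = 1/(-411 + 150157) = 1/149746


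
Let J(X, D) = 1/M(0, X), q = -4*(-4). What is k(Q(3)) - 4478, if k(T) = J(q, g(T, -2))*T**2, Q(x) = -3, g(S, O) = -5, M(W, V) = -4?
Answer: -17921/4 ≈ -4480.3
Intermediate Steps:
q = 16
J(X, D) = -1/4 (J(X, D) = 1/(-4) = -1/4)
k(T) = -T**2/4
k(Q(3)) - 4478 = -1/4*(-3)**2 - 4478 = -1/4*9 - 4478 = -9/4 - 4478 = -17921/4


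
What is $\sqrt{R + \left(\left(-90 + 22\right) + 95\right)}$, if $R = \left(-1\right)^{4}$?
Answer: $2 \sqrt{7} \approx 5.2915$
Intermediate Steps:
$R = 1$
$\sqrt{R + \left(\left(-90 + 22\right) + 95\right)} = \sqrt{1 + \left(\left(-90 + 22\right) + 95\right)} = \sqrt{1 + \left(-68 + 95\right)} = \sqrt{1 + 27} = \sqrt{28} = 2 \sqrt{7}$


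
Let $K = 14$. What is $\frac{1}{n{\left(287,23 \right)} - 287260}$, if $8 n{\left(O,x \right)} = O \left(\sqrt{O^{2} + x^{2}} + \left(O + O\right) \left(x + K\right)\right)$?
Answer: $\frac{15188904}{7206048534857} - \frac{1148 \sqrt{82898}}{7206048534857} \approx 2.0619 \cdot 10^{-6}$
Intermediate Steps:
$n{\left(O,x \right)} = \frac{O \left(\sqrt{O^{2} + x^{2}} + 2 O \left(14 + x\right)\right)}{8}$ ($n{\left(O,x \right)} = \frac{O \left(\sqrt{O^{2} + x^{2}} + \left(O + O\right) \left(x + 14\right)\right)}{8} = \frac{O \left(\sqrt{O^{2} + x^{2}} + 2 O \left(14 + x\right)\right)}{8}$)
$\frac{1}{n{\left(287,23 \right)} - 287260} = \frac{1}{\frac{1}{8} \cdot 287 \left(\sqrt{287^{2} + 23^{2}} + 28 \cdot 287 + 2 \cdot 287 \cdot 23\right) - 287260} = \frac{1}{\frac{1}{8} \cdot 287 \left(\sqrt{82369 + 529} + 8036 + 13202\right) - 287260} = \frac{1}{\frac{1}{8} \cdot 287 \left(\sqrt{82898} + 8036 + 13202\right) - 287260} = \frac{1}{\frac{1}{8} \cdot 287 \left(21238 + \sqrt{82898}\right) - 287260} = \frac{1}{\left(\frac{3047653}{4} + \frac{287 \sqrt{82898}}{8}\right) - 287260} = \frac{1}{\frac{1898613}{4} + \frac{287 \sqrt{82898}}{8}}$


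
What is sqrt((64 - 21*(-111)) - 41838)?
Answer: I*sqrt(39443) ≈ 198.6*I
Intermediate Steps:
sqrt((64 - 21*(-111)) - 41838) = sqrt((64 + 2331) - 41838) = sqrt(2395 - 41838) = sqrt(-39443) = I*sqrt(39443)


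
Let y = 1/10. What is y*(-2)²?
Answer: ⅖ ≈ 0.40000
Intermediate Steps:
y = ⅒ ≈ 0.10000
y*(-2)² = (⅒)*(-2)² = (⅒)*4 = ⅖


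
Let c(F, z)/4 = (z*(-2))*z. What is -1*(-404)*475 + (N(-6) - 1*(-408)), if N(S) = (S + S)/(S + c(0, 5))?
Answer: 19807730/103 ≈ 1.9231e+5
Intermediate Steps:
c(F, z) = -8*z² (c(F, z) = 4*((z*(-2))*z) = 4*((-2*z)*z) = 4*(-2*z²) = -8*z²)
N(S) = 2*S/(-200 + S) (N(S) = (S + S)/(S - 8*5²) = (2*S)/(S - 8*25) = (2*S)/(S - 200) = (2*S)/(-200 + S) = 2*S/(-200 + S))
-1*(-404)*475 + (N(-6) - 1*(-408)) = -1*(-404)*475 + (2*(-6)/(-200 - 6) - 1*(-408)) = 404*475 + (2*(-6)/(-206) + 408) = 191900 + (2*(-6)*(-1/206) + 408) = 191900 + (6/103 + 408) = 191900 + 42030/103 = 19807730/103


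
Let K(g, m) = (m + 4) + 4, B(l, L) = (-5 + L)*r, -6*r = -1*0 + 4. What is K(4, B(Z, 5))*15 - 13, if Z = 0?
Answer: 107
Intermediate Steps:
r = -⅔ (r = -(-1*0 + 4)/6 = -(0 + 4)/6 = -⅙*4 = -⅔ ≈ -0.66667)
B(l, L) = 10/3 - 2*L/3 (B(l, L) = (-5 + L)*(-⅔) = 10/3 - 2*L/3)
K(g, m) = 8 + m (K(g, m) = (4 + m) + 4 = 8 + m)
K(4, B(Z, 5))*15 - 13 = (8 + (10/3 - ⅔*5))*15 - 13 = (8 + (10/3 - 10/3))*15 - 13 = (8 + 0)*15 - 13 = 8*15 - 13 = 120 - 13 = 107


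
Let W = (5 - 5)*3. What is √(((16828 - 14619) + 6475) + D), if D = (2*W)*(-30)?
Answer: 2*√2171 ≈ 93.188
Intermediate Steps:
W = 0 (W = 0*3 = 0)
D = 0 (D = (2*0)*(-30) = 0*(-30) = 0)
√(((16828 - 14619) + 6475) + D) = √(((16828 - 14619) + 6475) + 0) = √((2209 + 6475) + 0) = √(8684 + 0) = √8684 = 2*√2171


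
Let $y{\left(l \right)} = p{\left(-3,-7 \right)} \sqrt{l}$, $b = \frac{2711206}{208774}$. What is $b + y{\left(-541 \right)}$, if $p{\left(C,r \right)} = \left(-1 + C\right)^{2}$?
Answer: $\frac{1355603}{104387} + 16 i \sqrt{541} \approx 12.986 + 372.15 i$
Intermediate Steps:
$b = \frac{1355603}{104387}$ ($b = 2711206 \cdot \frac{1}{208774} = \frac{1355603}{104387} \approx 12.986$)
$y{\left(l \right)} = 16 \sqrt{l}$ ($y{\left(l \right)} = \left(-1 - 3\right)^{2} \sqrt{l} = \left(-4\right)^{2} \sqrt{l} = 16 \sqrt{l}$)
$b + y{\left(-541 \right)} = \frac{1355603}{104387} + 16 \sqrt{-541} = \frac{1355603}{104387} + 16 i \sqrt{541}$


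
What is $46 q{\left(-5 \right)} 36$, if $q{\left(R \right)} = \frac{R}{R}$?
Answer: $1656$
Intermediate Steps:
$q{\left(R \right)} = 1$
$46 q{\left(-5 \right)} 36 = 46 \cdot 1 \cdot 36 = 46 \cdot 36 = 1656$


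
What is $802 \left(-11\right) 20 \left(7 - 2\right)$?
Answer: $-882200$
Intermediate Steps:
$802 \left(-11\right) 20 \left(7 - 2\right) = 802 \left(\left(-220\right) 5\right) = 802 \left(-1100\right) = -882200$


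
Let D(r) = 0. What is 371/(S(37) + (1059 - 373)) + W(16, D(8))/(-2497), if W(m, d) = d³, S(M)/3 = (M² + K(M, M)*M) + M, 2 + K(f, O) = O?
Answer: 371/8789 ≈ 0.042212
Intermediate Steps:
K(f, O) = -2 + O
S(M) = 3*M + 3*M² + 3*M*(-2 + M) (S(M) = 3*((M² + (-2 + M)*M) + M) = 3*((M² + M*(-2 + M)) + M) = 3*(M + M² + M*(-2 + M)) = 3*M + 3*M² + 3*M*(-2 + M))
371/(S(37) + (1059 - 373)) + W(16, D(8))/(-2497) = 371/(3*37*(-1 + 2*37) + (1059 - 373)) + 0³/(-2497) = 371/(3*37*(-1 + 74) + 686) + 0*(-1/2497) = 371/(3*37*73 + 686) + 0 = 371/(8103 + 686) + 0 = 371/8789 + 0 = 371/8789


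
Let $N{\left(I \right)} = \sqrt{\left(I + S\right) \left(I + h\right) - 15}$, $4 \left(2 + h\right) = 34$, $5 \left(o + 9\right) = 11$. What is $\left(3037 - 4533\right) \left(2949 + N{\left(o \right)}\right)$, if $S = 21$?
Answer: $-4411704 - \frac{2244 i \sqrt{214}}{5} \approx -4.4117 \cdot 10^{6} - 6565.4 i$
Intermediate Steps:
$o = - \frac{34}{5}$ ($o = -9 + \frac{1}{5} \cdot 11 = -9 + \frac{11}{5} = - \frac{34}{5} \approx -6.8$)
$h = \frac{13}{2}$ ($h = -2 + \frac{1}{4} \cdot 34 = -2 + \frac{17}{2} = \frac{13}{2} \approx 6.5$)
$N{\left(I \right)} = \sqrt{-15 + \left(21 + I\right) \left(\frac{13}{2} + I\right)}$ ($N{\left(I \right)} = \sqrt{\left(I + 21\right) \left(I + \frac{13}{2}\right) - 15} = \sqrt{\left(21 + I\right) \left(\frac{13}{2} + I\right) - 15} = \sqrt{-15 + \left(21 + I\right) \left(\frac{13}{2} + I\right)}$)
$\left(3037 - 4533\right) \left(2949 + N{\left(o \right)}\right) = \left(3037 - 4533\right) \left(2949 + \frac{\sqrt{486 + 4 \left(- \frac{34}{5}\right)^{2} + 110 \left(- \frac{34}{5}\right)}}{2}\right) = - 1496 \left(2949 + \frac{\sqrt{486 + 4 \cdot \frac{1156}{25} - 748}}{2}\right) = - 1496 \left(2949 + \frac{\sqrt{486 + \frac{4624}{25} - 748}}{2}\right) = - 1496 \left(2949 + \frac{\sqrt{- \frac{1926}{25}}}{2}\right) = - 1496 \left(2949 + \frac{\frac{3}{5} i \sqrt{214}}{2}\right) = - 1496 \left(2949 + \frac{3 i \sqrt{214}}{10}\right) = -4411704 - \frac{2244 i \sqrt{214}}{5}$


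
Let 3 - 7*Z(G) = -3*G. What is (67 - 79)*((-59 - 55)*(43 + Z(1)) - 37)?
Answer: 423084/7 ≈ 60441.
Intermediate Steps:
Z(G) = 3/7 + 3*G/7 (Z(G) = 3/7 - (-3)*G/7 = 3/7 + 3*G/7)
(67 - 79)*((-59 - 55)*(43 + Z(1)) - 37) = (67 - 79)*((-59 - 55)*(43 + (3/7 + (3/7)*1)) - 37) = -12*(-114*(43 + (3/7 + 3/7)) - 37) = -12*(-114*(43 + 6/7) - 37) = -12*(-114*307/7 - 37) = -12*(-34998/7 - 37) = -12*(-35257/7) = 423084/7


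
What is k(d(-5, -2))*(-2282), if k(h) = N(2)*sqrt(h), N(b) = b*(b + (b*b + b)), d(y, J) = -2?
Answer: -36512*I*sqrt(2) ≈ -51636.0*I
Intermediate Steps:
N(b) = b*(b**2 + 2*b) (N(b) = b*(b + (b**2 + b)) = b*(b + (b + b**2)) = b*(b**2 + 2*b))
k(h) = 16*sqrt(h) (k(h) = (2**2*(2 + 2))*sqrt(h) = (4*4)*sqrt(h) = 16*sqrt(h))
k(d(-5, -2))*(-2282) = (16*sqrt(-2))*(-2282) = (16*(I*sqrt(2)))*(-2282) = (16*I*sqrt(2))*(-2282) = -36512*I*sqrt(2)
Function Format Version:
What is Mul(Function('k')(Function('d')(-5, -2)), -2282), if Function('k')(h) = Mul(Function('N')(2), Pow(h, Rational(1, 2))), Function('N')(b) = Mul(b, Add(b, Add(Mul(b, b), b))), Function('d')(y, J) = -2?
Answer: Mul(-36512, I, Pow(2, Rational(1, 2))) ≈ Mul(-51636., I)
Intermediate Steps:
Function('N')(b) = Mul(b, Add(Pow(b, 2), Mul(2, b))) (Function('N')(b) = Mul(b, Add(b, Add(Pow(b, 2), b))) = Mul(b, Add(b, Add(b, Pow(b, 2)))) = Mul(b, Add(Pow(b, 2), Mul(2, b))))
Function('k')(h) = Mul(16, Pow(h, Rational(1, 2))) (Function('k')(h) = Mul(Mul(Pow(2, 2), Add(2, 2)), Pow(h, Rational(1, 2))) = Mul(Mul(4, 4), Pow(h, Rational(1, 2))) = Mul(16, Pow(h, Rational(1, 2))))
Mul(Function('k')(Function('d')(-5, -2)), -2282) = Mul(Mul(16, Pow(-2, Rational(1, 2))), -2282) = Mul(Mul(16, Mul(I, Pow(2, Rational(1, 2)))), -2282) = Mul(Mul(16, I, Pow(2, Rational(1, 2))), -2282) = Mul(-36512, I, Pow(2, Rational(1, 2)))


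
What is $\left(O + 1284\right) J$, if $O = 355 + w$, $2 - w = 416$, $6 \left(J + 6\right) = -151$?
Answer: $- \frac{229075}{6} \approx -38179.0$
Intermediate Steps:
$J = - \frac{187}{6}$ ($J = -6 + \frac{1}{6} \left(-151\right) = -6 - \frac{151}{6} = - \frac{187}{6} \approx -31.167$)
$w = -414$ ($w = 2 - 416 = -414$)
$O = -59$ ($O = 355 - 414 = -59$)
$\left(O + 1284\right) J = \left(-59 + 1284\right) \left(- \frac{187}{6}\right) = 1225 \left(- \frac{187}{6}\right) = - \frac{229075}{6}$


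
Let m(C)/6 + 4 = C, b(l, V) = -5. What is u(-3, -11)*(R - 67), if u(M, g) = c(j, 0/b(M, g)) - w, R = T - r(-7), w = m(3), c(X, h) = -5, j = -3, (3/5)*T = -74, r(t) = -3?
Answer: -562/3 ≈ -187.33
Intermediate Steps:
T = -370/3 (T = (5/3)*(-74) = -370/3 ≈ -123.33)
m(C) = -24 + 6*C
w = -6 (w = -24 + 6*3 = -24 + 18 = -6)
R = -361/3 (R = -370/3 - 1*(-3) = -370/3 + 3 = -361/3 ≈ -120.33)
u(M, g) = 1 (u(M, g) = -5 - 1*(-6) = -5 + 6 = 1)
u(-3, -11)*(R - 67) = 1*(-361/3 - 67) = 1*(-562/3) = -562/3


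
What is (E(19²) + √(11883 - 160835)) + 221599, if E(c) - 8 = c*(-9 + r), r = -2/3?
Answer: 654352/3 + 2*I*√37238 ≈ 2.1812e+5 + 385.94*I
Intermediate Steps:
r = -⅔ (r = -2*⅓ = -⅔ ≈ -0.66667)
E(c) = 8 - 29*c/3 (E(c) = 8 + c*(-9 - ⅔) = 8 + c*(-29/3) = 8 - 29*c/3)
(E(19²) + √(11883 - 160835)) + 221599 = ((8 - 29/3*19²) + √(11883 - 160835)) + 221599 = ((8 - 29/3*361) + √(-148952)) + 221599 = ((8 - 10469/3) + 2*I*√37238) + 221599 = (-10445/3 + 2*I*√37238) + 221599 = 654352/3 + 2*I*√37238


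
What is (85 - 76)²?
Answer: 81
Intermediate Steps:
(85 - 76)² = 9² = 81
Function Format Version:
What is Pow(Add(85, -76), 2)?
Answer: 81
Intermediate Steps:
Pow(Add(85, -76), 2) = Pow(9, 2) = 81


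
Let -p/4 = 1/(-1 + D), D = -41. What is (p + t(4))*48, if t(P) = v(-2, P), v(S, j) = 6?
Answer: 2048/7 ≈ 292.57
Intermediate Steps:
t(P) = 6
p = 2/21 (p = -4/(-1 - 41) = -4/(-42) = -4*(-1/42) = 2/21 ≈ 0.095238)
(p + t(4))*48 = (2/21 + 6)*48 = (128/21)*48 = 2048/7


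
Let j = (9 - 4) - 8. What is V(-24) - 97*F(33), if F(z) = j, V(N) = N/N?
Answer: 292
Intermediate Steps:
V(N) = 1
j = -3 (j = 5 - 8 = -3)
F(z) = -3
V(-24) - 97*F(33) = 1 - 97*(-3) = 1 + 291 = 292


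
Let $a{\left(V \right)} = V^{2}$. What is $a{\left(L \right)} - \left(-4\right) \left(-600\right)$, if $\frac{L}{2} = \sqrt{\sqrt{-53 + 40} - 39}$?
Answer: $-2556 + 4 i \sqrt{13} \approx -2556.0 + 14.422 i$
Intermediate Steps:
$L = 2 \sqrt{-39 + i \sqrt{13}}$ ($L = 2 \sqrt{\sqrt{-53 + 40} - 39} = 2 \sqrt{\sqrt{-13} - 39} = 2 \sqrt{i \sqrt{13} - 39} = 2 \sqrt{-39 + i \sqrt{13}} \approx 0.57674 + 12.503 i$)
$a{\left(L \right)} - \left(-4\right) \left(-600\right) = \left(2 \sqrt{-39 + i \sqrt{13}}\right)^{2} - \left(-4\right) \left(-600\right) = \left(-156 + 4 i \sqrt{13}\right) - 2400 = -2556 + 4 i \sqrt{13}$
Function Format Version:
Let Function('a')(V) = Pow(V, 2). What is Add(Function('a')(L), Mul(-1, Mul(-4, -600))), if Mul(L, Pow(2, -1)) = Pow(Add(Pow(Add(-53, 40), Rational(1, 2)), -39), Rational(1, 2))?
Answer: Add(-2556, Mul(4, I, Pow(13, Rational(1, 2)))) ≈ Add(-2556.0, Mul(14.422, I))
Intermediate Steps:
L = Mul(2, Pow(Add(-39, Mul(I, Pow(13, Rational(1, 2)))), Rational(1, 2))) (L = Mul(2, Pow(Add(Pow(Add(-53, 40), Rational(1, 2)), -39), Rational(1, 2))) = Mul(2, Pow(Add(Pow(-13, Rational(1, 2)), -39), Rational(1, 2))) = Mul(2, Pow(Add(Mul(I, Pow(13, Rational(1, 2))), -39), Rational(1, 2))) = Mul(2, Pow(Add(-39, Mul(I, Pow(13, Rational(1, 2)))), Rational(1, 2))) ≈ Add(0.57674, Mul(12.503, I)))
Add(Function('a')(L), Mul(-1, Mul(-4, -600))) = Add(Pow(Mul(2, Pow(Add(-39, Mul(I, Pow(13, Rational(1, 2)))), Rational(1, 2))), 2), Mul(-1, Mul(-4, -600))) = Add(Add(-156, Mul(4, I, Pow(13, Rational(1, 2)))), Mul(-1, 2400)) = Add(Add(-156, Mul(4, I, Pow(13, Rational(1, 2)))), -2400) = Add(-2556, Mul(4, I, Pow(13, Rational(1, 2))))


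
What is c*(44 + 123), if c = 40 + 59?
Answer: 16533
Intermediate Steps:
c = 99
c*(44 + 123) = 99*(44 + 123) = 99*167 = 16533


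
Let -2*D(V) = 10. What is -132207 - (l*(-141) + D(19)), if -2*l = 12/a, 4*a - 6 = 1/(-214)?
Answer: -170339342/1283 ≈ -1.3277e+5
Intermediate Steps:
a = 1283/856 (a = 3/2 + (¼)/(-214) = 3/2 + (¼)*(-1/214) = 3/2 - 1/856 = 1283/856 ≈ 1.4988)
l = -5136/1283 (l = -6/1283/856 = -6*856/1283 = -½*10272/1283 = -5136/1283 ≈ -4.0031)
D(V) = -5 (D(V) = -½*10 = -5)
-132207 - (l*(-141) + D(19)) = -132207 - (-5136/1283*(-141) - 5) = -132207 - (724176/1283 - 5) = -132207 - 1*717761/1283 = -132207 - 717761/1283 = -170339342/1283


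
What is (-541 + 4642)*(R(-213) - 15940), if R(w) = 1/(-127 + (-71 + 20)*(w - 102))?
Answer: -1041866099619/15938 ≈ -6.5370e+7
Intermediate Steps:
R(w) = 1/(5075 - 51*w) (R(w) = 1/(-127 - 51*(-102 + w)) = 1/(-127 + (5202 - 51*w)) = 1/(5075 - 51*w))
(-541 + 4642)*(R(-213) - 15940) = (-541 + 4642)*(-1/(-5075 + 51*(-213)) - 15940) = 4101*(-1/(-5075 - 10863) - 15940) = 4101*(-1/(-15938) - 15940) = 4101*(-1*(-1/15938) - 15940) = 4101*(1/15938 - 15940) = 4101*(-254051719/15938) = -1041866099619/15938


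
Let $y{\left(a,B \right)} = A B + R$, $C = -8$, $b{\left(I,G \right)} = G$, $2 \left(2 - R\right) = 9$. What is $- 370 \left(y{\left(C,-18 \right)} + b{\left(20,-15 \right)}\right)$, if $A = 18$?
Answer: $126355$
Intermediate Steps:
$R = - \frac{5}{2}$ ($R = 2 - \frac{9}{2} = - \frac{5}{2} \approx -2.5$)
$y{\left(a,B \right)} = - \frac{5}{2} + 18 B$ ($y{\left(a,B \right)} = 18 B - \frac{5}{2} = - \frac{5}{2} + 18 B$)
$- 370 \left(y{\left(C,-18 \right)} + b{\left(20,-15 \right)}\right) = - 370 \left(\left(- \frac{5}{2} + 18 \left(-18\right)\right) - 15\right) = - 370 \left(\left(- \frac{5}{2} - 324\right) - 15\right) = - 370 \left(- \frac{653}{2} - 15\right) = \left(-370\right) \left(- \frac{683}{2}\right) = 126355$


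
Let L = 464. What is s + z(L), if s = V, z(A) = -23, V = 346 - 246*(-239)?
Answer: 59117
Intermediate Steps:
V = 59140 (V = 346 + 58794 = 59140)
s = 59140
s + z(L) = 59140 - 23 = 59117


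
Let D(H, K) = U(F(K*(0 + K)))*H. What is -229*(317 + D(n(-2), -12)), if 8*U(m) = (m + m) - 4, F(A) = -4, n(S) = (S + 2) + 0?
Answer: -72593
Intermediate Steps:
n(S) = 2 + S (n(S) = (2 + S) + 0 = 2 + S)
U(m) = -½ + m/4 (U(m) = ((m + m) - 4)/8 = (2*m - 4)/8 = (-4 + 2*m)/8 = -½ + m/4)
D(H, K) = -3*H/2 (D(H, K) = (-½ + (¼)*(-4))*H = (-½ - 1)*H = -3*H/2)
-229*(317 + D(n(-2), -12)) = -229*(317 - 3*(2 - 2)/2) = -229*(317 - 3/2*0) = -229*(317 + 0) = -229*317 = -72593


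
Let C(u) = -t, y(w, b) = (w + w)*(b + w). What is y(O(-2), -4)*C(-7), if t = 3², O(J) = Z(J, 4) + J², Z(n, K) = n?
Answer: 72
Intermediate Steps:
O(J) = J + J²
t = 9
y(w, b) = 2*w*(b + w) (y(w, b) = (2*w)*(b + w) = 2*w*(b + w))
C(u) = -9 (C(u) = -1*9 = -9)
y(O(-2), -4)*C(-7) = (2*(-2*(1 - 2))*(-4 - 2*(1 - 2)))*(-9) = (2*(-2*(-1))*(-4 - 2*(-1)))*(-9) = (2*2*(-4 + 2))*(-9) = (2*2*(-2))*(-9) = -8*(-9) = 72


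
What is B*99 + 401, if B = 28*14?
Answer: 39209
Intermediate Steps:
B = 392
B*99 + 401 = 392*99 + 401 = 38808 + 401 = 39209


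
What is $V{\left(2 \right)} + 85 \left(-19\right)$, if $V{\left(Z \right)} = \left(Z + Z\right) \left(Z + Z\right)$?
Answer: $-1599$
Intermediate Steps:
$V{\left(Z \right)} = 4 Z^{2}$ ($V{\left(Z \right)} = 2 Z 2 Z = 4 Z^{2}$)
$V{\left(2 \right)} + 85 \left(-19\right) = 4 \cdot 2^{2} + 85 \left(-19\right) = 4 \cdot 4 - 1615 = 16 - 1615 = -1599$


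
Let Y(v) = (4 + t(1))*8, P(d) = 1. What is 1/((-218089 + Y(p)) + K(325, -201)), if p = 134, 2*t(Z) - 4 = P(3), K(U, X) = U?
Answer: -1/217712 ≈ -4.5932e-6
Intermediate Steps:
t(Z) = 5/2 (t(Z) = 2 + (½)*1 = 2 + ½ = 5/2)
Y(v) = 52 (Y(v) = (4 + 5/2)*8 = (13/2)*8 = 52)
1/((-218089 + Y(p)) + K(325, -201)) = 1/((-218089 + 52) + 325) = 1/(-218037 + 325) = 1/(-217712) = -1/217712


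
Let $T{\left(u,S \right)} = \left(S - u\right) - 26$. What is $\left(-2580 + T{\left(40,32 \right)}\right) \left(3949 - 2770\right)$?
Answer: $-3081906$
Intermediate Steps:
$T{\left(u,S \right)} = -26 + S - u$
$\left(-2580 + T{\left(40,32 \right)}\right) \left(3949 - 2770\right) = \left(-2580 - 34\right) \left(3949 - 2770\right) = \left(-2580 - 34\right) 1179 = \left(-2614\right) 1179 = -3081906$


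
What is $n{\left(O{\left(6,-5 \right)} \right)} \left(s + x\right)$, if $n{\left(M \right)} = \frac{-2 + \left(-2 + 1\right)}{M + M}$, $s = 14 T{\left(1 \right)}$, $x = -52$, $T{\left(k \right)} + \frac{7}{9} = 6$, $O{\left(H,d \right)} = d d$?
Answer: $- \frac{19}{15} \approx -1.2667$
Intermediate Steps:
$O{\left(H,d \right)} = d^{2}$
$T{\left(k \right)} = \frac{47}{9}$ ($T{\left(k \right)} = - \frac{7}{9} + 6 = \frac{47}{9}$)
$s = \frac{658}{9}$ ($s = 14 \cdot \frac{47}{9} = \frac{658}{9} \approx 73.111$)
$n{\left(M \right)} = - \frac{3}{2 M}$ ($n{\left(M \right)} = \frac{-2 - 1}{2 M} = - 3 \frac{1}{2 M} = - \frac{3}{2 M}$)
$n{\left(O{\left(6,-5 \right)} \right)} \left(s + x\right) = - \frac{3}{2 \left(-5\right)^{2}} \left(\frac{658}{9} - 52\right) = - \frac{3}{2 \cdot 25} \cdot \frac{190}{9} = \left(- \frac{3}{2}\right) \frac{1}{25} \cdot \frac{190}{9} = \left(- \frac{3}{50}\right) \frac{190}{9} = - \frac{19}{15}$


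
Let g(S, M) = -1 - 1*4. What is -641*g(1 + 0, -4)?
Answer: 3205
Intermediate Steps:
g(S, M) = -5 (g(S, M) = -1 - 4 = -5)
-641*g(1 + 0, -4) = -641*(-5) = 3205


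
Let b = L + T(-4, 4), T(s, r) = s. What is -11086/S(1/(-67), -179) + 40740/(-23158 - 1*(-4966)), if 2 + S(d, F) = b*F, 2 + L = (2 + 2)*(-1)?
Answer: -5719159/677652 ≈ -8.4397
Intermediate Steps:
L = -6 (L = -2 + (2 + 2)*(-1) = -2 + 4*(-1) = -2 - 4 = -6)
b = -10 (b = -6 - 4 = -10)
S(d, F) = -2 - 10*F
-11086/S(1/(-67), -179) + 40740/(-23158 - 1*(-4966)) = -11086/(-2 - 10*(-179)) + 40740/(-23158 - 1*(-4966)) = -11086/(-2 + 1790) + 40740/(-23158 + 4966) = -11086/1788 + 40740/(-18192) = -11086*1/1788 + 40740*(-1/18192) = -5543/894 - 3395/1516 = -5719159/677652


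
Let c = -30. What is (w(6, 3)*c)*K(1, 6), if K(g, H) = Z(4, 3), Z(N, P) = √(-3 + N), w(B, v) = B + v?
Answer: -270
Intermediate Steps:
K(g, H) = 1 (K(g, H) = √(-3 + 4) = √1 = 1)
(w(6, 3)*c)*K(1, 6) = ((6 + 3)*(-30))*1 = (9*(-30))*1 = -270*1 = -270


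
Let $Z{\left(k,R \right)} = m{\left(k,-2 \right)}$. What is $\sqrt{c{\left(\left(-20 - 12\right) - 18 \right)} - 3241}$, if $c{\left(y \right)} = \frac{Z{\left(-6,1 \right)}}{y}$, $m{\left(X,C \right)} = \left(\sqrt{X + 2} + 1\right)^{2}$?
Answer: $\frac{\sqrt{-324094 - 8 i}}{10} \approx 0.00070263 - 56.929 i$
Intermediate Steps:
$m{\left(X,C \right)} = \left(1 + \sqrt{2 + X}\right)^{2}$ ($m{\left(X,C \right)} = \left(\sqrt{2 + X} + 1\right)^{2} = \left(1 + \sqrt{2 + X}\right)^{2}$)
$Z{\left(k,R \right)} = \left(1 + \sqrt{2 + k}\right)^{2}$
$c{\left(y \right)} = \frac{\left(1 + 2 i\right)^{2}}{y}$ ($c{\left(y \right)} = \frac{\left(1 + \sqrt{2 - 6}\right)^{2}}{y} = \frac{\left(1 + \sqrt{-4}\right)^{2}}{y} = \frac{\left(1 + 2 i\right)^{2}}{y}$)
$\sqrt{c{\left(\left(-20 - 12\right) - 18 \right)} - 3241} = \sqrt{\frac{-3 + 4 i}{\left(-20 - 12\right) - 18} - 3241} = \sqrt{\frac{-3 + 4 i}{-32 - 18} - 3241} = \sqrt{\frac{-3 + 4 i}{-50} - 3241} = \sqrt{- \frac{-3 + 4 i}{50} - 3241} = \sqrt{\left(\frac{3}{50} - \frac{2 i}{25}\right) - 3241} = \sqrt{- \frac{162047}{50} - \frac{2 i}{25}}$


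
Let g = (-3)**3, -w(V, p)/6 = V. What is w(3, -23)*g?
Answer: 486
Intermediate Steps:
w(V, p) = -6*V
g = -27
w(3, -23)*g = -6*3*(-27) = -18*(-27) = 486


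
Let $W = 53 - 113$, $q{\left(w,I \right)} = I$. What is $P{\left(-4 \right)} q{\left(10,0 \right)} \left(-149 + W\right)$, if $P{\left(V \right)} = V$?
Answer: $0$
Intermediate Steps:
$W = -60$ ($W = 53 + \left(-122 + 9\right) = 53 - 113 = -60$)
$P{\left(-4 \right)} q{\left(10,0 \right)} \left(-149 + W\right) = \left(-4\right) 0 \left(-149 - 60\right) = 0 \left(-209\right) = 0$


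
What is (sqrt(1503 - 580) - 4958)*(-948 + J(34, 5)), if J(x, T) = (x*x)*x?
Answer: -190169048 + 38356*sqrt(923) ≈ -1.8900e+8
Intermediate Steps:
J(x, T) = x**3 (J(x, T) = x**2*x = x**3)
(sqrt(1503 - 580) - 4958)*(-948 + J(34, 5)) = (sqrt(1503 - 580) - 4958)*(-948 + 34**3) = (sqrt(923) - 4958)*(-948 + 39304) = (-4958 + sqrt(923))*38356 = -190169048 + 38356*sqrt(923)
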